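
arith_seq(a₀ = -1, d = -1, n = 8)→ a_0 = -1 + 0*-1 = -1
a_1 = -1 + 1*-1 = -2
a_2 = -1 + 2*-1 = -3
...
= [-1, -2, -3, -4, -5, -6, -7, -8]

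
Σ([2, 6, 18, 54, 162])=2 + 6 + 18 + 54 + 162
= 242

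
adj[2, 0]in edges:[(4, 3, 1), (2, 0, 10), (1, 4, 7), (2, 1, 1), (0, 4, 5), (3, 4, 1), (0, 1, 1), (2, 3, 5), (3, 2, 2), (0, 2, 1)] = 10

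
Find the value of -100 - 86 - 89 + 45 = -230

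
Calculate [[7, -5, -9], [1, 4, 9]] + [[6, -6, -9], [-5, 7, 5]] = [[13, -11, -18], [-4, 11, 14]]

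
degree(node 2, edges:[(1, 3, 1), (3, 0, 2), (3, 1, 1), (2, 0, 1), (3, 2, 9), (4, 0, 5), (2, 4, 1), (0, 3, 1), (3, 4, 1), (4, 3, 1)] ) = incident: (2,0), (3,2), (2,4)
= 3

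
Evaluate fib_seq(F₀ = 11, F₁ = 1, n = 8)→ [11, 1, 12, 13, 25, 38, 63, 101]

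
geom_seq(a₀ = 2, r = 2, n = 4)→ a_0 = 2*2^0 = 2
a_1 = 2*2^1 = 4
a_2 = 2*2^2 = 8
...
= [2, 4, 8, 16]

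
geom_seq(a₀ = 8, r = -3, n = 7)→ a_0 = 8*(-3)^0 = 8
a_1 = 8*(-3)^1 = -24
a_2 = 8*(-3)^2 = 72
...
= [8, -24, 72, -216, 648, -1944, 5832]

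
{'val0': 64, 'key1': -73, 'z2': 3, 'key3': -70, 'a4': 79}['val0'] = 64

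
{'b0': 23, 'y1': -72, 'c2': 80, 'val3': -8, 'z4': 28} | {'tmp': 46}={'b0': 23, 'y1': -72, 'c2': 80, 'val3': -8, 'z4': 28, 'tmp': 46}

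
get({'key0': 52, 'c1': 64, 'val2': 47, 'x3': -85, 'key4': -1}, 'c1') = 64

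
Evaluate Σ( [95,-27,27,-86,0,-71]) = -62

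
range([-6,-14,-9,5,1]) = 19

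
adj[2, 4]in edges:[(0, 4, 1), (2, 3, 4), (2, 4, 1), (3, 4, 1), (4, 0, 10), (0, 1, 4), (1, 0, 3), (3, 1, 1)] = 1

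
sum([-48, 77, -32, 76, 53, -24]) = 102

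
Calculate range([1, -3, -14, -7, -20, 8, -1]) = 28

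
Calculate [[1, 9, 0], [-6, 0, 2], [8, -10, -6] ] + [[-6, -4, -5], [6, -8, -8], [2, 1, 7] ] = [[-5, 5, -5], [0, -8, -6], [10, -9, 1]]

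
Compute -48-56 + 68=-36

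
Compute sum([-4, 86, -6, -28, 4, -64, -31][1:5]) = slice → [86, -6, -28, 4]
86 + (-6) + (-28) + 4
= 56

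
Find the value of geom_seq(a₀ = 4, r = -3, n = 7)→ a_0 = 4*(-3)^0 = 4
a_1 = 4*(-3)^1 = -12
a_2 = 4*(-3)^2 = 36
...
= [4, -12, 36, -108, 324, -972, 2916]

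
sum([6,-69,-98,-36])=-197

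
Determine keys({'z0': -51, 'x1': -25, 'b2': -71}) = ['z0', 'x1', 'b2']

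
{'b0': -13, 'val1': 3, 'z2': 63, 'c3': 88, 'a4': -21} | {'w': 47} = {'b0': -13, 'val1': 3, 'z2': 63, 'c3': 88, 'a4': -21, 'w': 47}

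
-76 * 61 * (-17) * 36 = 2837232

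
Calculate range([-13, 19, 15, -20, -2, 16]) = 39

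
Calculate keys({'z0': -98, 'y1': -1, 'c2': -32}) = ['z0', 'y1', 'c2']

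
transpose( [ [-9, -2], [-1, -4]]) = [[-9, -1], [-2, -4]]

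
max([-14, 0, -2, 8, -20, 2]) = 8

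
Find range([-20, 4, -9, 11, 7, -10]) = 31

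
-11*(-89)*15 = 14685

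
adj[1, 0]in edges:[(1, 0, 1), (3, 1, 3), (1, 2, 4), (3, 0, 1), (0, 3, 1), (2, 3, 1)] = 1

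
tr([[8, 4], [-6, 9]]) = 17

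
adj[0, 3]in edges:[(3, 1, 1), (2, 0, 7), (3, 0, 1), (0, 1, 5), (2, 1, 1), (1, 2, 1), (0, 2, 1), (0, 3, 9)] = 9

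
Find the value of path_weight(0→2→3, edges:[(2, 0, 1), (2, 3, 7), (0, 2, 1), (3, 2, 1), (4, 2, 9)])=w(0→2)=1 + w(2→3)=7
= 8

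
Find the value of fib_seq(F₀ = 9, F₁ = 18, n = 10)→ [9, 18, 27, 45, 72, 117, 189, 306, 495, 801]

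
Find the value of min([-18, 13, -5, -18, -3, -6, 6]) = -18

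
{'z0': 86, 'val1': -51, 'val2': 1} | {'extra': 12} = {'z0': 86, 'val1': -51, 'val2': 1, 'extra': 12}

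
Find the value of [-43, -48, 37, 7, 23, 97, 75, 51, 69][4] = 23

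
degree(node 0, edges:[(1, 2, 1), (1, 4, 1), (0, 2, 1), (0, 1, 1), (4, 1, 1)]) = 2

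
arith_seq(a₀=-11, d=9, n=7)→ a_0 = -11 + 0*9 = -11
a_1 = -11 + 1*9 = -2
a_2 = -11 + 2*9 = 7
...
= [-11, -2, 7, 16, 25, 34, 43]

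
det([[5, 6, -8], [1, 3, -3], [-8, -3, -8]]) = -141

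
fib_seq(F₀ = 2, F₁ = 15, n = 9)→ F_2 = F_1 + F_0 = 17
F_3 = F_2 + F_1 = 32
F_4 = F_3 + F_2 = 49
...
= [2, 15, 17, 32, 49, 81, 130, 211, 341]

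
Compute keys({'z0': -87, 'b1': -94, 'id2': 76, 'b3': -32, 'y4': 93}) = ['z0', 'b1', 'id2', 'b3', 'y4']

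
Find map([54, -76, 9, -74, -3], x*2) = 54*2=108, -76*2=-152, 9*2=18, -74*2=-148, -3*2=-6
= [108, -152, 18, -148, -6]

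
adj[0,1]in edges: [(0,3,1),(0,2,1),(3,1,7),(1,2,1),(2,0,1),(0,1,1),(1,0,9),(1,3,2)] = 1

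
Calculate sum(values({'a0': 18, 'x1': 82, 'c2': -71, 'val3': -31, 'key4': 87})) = 85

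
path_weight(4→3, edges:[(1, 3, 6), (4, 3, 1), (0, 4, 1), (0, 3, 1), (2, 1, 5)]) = 1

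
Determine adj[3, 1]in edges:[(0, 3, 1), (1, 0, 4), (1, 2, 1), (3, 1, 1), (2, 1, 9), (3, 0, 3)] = 1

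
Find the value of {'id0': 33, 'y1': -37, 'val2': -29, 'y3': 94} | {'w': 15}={'id0': 33, 'y1': -37, 'val2': -29, 'y3': 94, 'w': 15}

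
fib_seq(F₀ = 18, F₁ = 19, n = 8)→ [18, 19, 37, 56, 93, 149, 242, 391]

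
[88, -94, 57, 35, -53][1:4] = [-94, 57, 35]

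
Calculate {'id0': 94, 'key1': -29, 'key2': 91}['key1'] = -29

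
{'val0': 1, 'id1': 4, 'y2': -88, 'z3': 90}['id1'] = 4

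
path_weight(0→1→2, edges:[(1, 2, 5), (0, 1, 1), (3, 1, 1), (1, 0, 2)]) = w(0→1)=1 + w(1→2)=5
= 6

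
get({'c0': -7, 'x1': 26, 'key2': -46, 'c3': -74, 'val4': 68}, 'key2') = -46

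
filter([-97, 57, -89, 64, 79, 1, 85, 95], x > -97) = [57, -89, 64, 79, 1, 85, 95]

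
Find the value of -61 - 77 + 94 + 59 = 15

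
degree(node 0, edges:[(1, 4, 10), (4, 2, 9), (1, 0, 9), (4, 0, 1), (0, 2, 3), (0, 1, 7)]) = incident: (1,0), (4,0), (0,2), (0,1)
= 4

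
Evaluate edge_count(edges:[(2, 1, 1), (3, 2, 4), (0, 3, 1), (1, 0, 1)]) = 4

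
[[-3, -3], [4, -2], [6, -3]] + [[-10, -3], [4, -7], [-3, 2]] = [[-13, -6], [8, -9], [3, -1]]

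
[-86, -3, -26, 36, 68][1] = -3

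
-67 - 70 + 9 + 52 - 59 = -135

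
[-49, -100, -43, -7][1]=-100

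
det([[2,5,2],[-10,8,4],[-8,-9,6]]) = 616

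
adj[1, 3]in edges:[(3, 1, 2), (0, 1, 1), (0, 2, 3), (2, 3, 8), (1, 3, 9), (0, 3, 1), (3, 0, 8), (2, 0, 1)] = 9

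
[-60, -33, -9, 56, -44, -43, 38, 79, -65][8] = -65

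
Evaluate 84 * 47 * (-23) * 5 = -454020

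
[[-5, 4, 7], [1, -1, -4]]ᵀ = [[-5, 1], [4, -1], [7, -4]]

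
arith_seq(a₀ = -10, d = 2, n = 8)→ [-10, -8, -6, -4, -2, 0, 2, 4]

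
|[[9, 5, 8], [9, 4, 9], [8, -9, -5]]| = (1)*(9)*det([[4, 9], [-9, -5]]) + (-1)*(5)*det([[9, 9], [8, -5]]) + (1)*(8)*det([[9, 4], [8, -9]])
= 549 + 585 + -904
= 230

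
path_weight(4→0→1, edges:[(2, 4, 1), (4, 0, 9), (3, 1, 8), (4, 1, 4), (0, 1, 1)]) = w(4→0)=9 + w(0→1)=1
= 10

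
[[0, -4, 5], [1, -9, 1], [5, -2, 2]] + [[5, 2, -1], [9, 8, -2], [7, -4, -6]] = [[5, -2, 4], [10, -1, -1], [12, -6, -4]]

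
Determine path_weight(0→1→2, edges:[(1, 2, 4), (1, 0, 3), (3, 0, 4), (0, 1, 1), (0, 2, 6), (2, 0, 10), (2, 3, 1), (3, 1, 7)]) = 5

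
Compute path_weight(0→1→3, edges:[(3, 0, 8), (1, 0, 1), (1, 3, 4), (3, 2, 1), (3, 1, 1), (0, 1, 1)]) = 5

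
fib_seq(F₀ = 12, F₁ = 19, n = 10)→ F_2 = F_1 + F_0 = 31
F_3 = F_2 + F_1 = 50
F_4 = F_3 + F_2 = 81
...
= [12, 19, 31, 50, 81, 131, 212, 343, 555, 898]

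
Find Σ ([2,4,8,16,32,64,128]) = 2 + 4 + 8 + 16 + 32 + 64 + 128
= 254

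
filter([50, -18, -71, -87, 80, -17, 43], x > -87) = [50, -18, -71, 80, -17, 43]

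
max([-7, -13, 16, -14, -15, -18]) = 16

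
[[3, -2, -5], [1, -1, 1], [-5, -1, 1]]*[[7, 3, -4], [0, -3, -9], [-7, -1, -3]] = [[56, 20, 21], [0, 5, 2], [-42, -13, 26]]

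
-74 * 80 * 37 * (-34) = 7447360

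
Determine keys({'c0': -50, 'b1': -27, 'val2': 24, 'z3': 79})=['c0', 'b1', 'val2', 'z3']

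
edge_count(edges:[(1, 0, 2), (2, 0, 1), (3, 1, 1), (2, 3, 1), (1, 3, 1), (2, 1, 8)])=6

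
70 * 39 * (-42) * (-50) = 5733000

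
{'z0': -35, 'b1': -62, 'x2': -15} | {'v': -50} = {'z0': -35, 'b1': -62, 'x2': -15, 'v': -50}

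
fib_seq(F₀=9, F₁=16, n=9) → [9, 16, 25, 41, 66, 107, 173, 280, 453]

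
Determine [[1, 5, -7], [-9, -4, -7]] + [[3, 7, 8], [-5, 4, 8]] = [[4, 12, 1], [-14, 0, 1]]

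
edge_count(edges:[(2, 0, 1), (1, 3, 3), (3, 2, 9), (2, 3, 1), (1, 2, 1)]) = 5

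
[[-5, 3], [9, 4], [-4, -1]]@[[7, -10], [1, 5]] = C[0][0] = (-5)*(7) + (3)*(1) = -32
C[0][1] = (-5)*(-10) + (3)*(5) = 65
C[1][0] = (9)*(7) + (4)*(1) = 67
C[1][1] = (9)*(-10) + (4)*(5) = -70
C[2][0] = (-4)*(7) + (-1)*(1) = -29
C[2][1] = (-4)*(-10) + (-1)*(5) = 35
= [[-32, 65], [67, -70], [-29, 35]]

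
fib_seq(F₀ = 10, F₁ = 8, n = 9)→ F_2 = F_1 + F_0 = 18
F_3 = F_2 + F_1 = 26
F_4 = F_3 + F_2 = 44
...
= [10, 8, 18, 26, 44, 70, 114, 184, 298]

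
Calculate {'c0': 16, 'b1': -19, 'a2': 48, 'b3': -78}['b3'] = -78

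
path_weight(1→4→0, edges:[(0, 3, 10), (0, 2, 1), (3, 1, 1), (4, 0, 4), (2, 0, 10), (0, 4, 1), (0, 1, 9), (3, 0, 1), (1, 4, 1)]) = w(1→4)=1 + w(4→0)=4
= 5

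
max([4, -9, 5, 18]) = 18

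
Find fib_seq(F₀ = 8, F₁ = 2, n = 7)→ F_2 = F_1 + F_0 = 10
F_3 = F_2 + F_1 = 12
F_4 = F_3 + F_2 = 22
...
= [8, 2, 10, 12, 22, 34, 56]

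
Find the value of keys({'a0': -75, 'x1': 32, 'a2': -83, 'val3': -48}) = ['a0', 'x1', 'a2', 'val3']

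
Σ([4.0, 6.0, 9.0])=19.0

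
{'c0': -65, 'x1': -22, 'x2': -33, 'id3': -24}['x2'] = -33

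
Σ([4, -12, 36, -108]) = -80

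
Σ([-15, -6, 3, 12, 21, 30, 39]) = (-15) + (-6) + 3 + 12 + 21 + 30 + 39
= 84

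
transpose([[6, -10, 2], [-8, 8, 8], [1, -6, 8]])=[[6, -8, 1], [-10, 8, -6], [2, 8, 8]]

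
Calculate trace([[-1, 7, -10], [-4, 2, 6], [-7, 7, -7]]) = diagonal: (-1) + 2 + (-7)
= -6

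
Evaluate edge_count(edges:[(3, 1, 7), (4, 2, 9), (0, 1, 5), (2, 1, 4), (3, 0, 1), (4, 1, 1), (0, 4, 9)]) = 7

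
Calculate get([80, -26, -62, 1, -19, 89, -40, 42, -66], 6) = -40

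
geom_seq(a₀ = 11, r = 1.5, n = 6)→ [11.0, 16.5, 24.75, 37.125, 55.6875, 83.53125]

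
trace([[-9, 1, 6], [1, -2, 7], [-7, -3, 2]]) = diagonal: (-9) + (-2) + 2
= -9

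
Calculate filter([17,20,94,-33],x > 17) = keep x where x > 17: 17✗, 20✓, 94✓, -33✗
= [20, 94]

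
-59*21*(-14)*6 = 104076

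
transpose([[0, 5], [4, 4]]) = [[0, 4], [5, 4]]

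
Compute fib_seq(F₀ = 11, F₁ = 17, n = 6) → F_2 = F_1 + F_0 = 28
F_3 = F_2 + F_1 = 45
F_4 = F_3 + F_2 = 73
...
= [11, 17, 28, 45, 73, 118]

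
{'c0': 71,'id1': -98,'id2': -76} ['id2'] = -76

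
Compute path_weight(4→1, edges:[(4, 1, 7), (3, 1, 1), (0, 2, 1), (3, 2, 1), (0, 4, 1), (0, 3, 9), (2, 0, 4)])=w(4→1)=7
= 7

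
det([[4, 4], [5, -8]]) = (4)*(-8) - (4)*(5)
= -52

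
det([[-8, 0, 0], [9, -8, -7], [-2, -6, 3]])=528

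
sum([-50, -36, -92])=-178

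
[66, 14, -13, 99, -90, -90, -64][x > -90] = [66, 14, -13, 99, -64]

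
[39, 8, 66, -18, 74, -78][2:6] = [66, -18, 74, -78]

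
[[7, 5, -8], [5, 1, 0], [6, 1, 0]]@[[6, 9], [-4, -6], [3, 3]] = [[-2, 9], [26, 39], [32, 48]]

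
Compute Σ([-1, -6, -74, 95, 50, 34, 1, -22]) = 77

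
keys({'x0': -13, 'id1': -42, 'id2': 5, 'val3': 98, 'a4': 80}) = ['x0', 'id1', 'id2', 'val3', 'a4']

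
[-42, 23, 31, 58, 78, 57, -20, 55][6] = -20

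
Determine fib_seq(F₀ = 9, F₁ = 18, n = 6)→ [9, 18, 27, 45, 72, 117]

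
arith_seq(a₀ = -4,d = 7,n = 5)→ a_0 = -4 + 0*7 = -4
a_1 = -4 + 1*7 = 3
a_2 = -4 + 2*7 = 10
...
= [-4, 3, 10, 17, 24]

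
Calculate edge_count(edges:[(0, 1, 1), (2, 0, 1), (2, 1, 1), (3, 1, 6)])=4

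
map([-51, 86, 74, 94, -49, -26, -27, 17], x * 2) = -51*2=-102, 86*2=172, 74*2=148, 94*2=188, -49*2=-98, -26*2=-52, -27*2=-54, 17*2=34
= [-102, 172, 148, 188, -98, -52, -54, 34]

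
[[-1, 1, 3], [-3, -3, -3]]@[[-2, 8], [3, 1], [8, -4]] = C[0][0] = (-1)*(-2) + (1)*(3) + (3)*(8) = 29
C[0][1] = (-1)*(8) + (1)*(1) + (3)*(-4) = -19
C[1][0] = (-3)*(-2) + (-3)*(3) + (-3)*(8) = -27
C[1][1] = (-3)*(8) + (-3)*(1) + (-3)*(-4) = -15
= [[29, -19], [-27, -15]]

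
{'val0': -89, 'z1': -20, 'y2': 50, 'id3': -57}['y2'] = 50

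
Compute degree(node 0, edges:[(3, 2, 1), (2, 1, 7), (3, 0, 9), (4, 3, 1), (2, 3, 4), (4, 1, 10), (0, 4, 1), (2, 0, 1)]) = 3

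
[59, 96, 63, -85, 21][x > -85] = keep x where x > -85: 59✓, 96✓, 63✓, -85✗, 21✓
= [59, 96, 63, 21]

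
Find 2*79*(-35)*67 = -370510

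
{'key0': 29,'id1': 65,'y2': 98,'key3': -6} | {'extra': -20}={'key0': 29, 'id1': 65, 'y2': 98, 'key3': -6, 'extra': -20}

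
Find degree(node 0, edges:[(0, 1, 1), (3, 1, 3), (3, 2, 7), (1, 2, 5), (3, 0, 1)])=2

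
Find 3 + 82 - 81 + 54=58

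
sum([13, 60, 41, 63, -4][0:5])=173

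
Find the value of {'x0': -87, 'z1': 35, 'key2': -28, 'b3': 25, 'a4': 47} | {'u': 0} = {'x0': -87, 'z1': 35, 'key2': -28, 'b3': 25, 'a4': 47, 'u': 0}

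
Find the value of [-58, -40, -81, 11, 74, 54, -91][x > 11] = [74, 54]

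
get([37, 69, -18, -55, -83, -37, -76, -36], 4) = -83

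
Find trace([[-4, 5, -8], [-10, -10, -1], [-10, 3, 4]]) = diagonal: (-4) + (-10) + 4
= -10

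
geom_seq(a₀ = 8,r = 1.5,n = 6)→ [8.0, 12.0, 18.0, 27.0, 40.5, 60.75]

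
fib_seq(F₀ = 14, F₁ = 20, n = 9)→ [14, 20, 34, 54, 88, 142, 230, 372, 602]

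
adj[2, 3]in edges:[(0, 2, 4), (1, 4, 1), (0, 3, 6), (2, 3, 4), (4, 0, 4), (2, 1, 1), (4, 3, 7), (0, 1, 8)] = 4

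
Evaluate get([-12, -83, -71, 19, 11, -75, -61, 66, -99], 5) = -75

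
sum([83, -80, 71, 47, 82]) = 203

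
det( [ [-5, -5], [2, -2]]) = 20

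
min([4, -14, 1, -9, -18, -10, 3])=-18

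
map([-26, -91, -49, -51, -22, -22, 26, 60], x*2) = [-52, -182, -98, -102, -44, -44, 52, 120]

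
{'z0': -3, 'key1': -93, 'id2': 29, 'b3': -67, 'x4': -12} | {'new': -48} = {'z0': -3, 'key1': -93, 'id2': 29, 'b3': -67, 'x4': -12, 'new': -48}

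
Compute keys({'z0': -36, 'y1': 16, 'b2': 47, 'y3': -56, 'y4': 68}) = ['z0', 'y1', 'b2', 'y3', 'y4']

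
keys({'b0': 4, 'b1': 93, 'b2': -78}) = ['b0', 'b1', 'b2']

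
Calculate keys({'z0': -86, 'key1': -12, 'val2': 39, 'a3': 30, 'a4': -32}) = ['z0', 'key1', 'val2', 'a3', 'a4']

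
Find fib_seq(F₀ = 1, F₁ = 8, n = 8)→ [1, 8, 9, 17, 26, 43, 69, 112]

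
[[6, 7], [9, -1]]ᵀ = [[6, 9], [7, -1]]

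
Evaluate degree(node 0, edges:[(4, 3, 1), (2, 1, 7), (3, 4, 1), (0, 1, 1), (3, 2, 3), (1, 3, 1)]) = incident: (0,1)
= 1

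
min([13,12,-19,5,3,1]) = -19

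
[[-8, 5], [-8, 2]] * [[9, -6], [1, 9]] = C[0][0] = (-8)*(9) + (5)*(1) = -67
C[0][1] = (-8)*(-6) + (5)*(9) = 93
C[1][0] = (-8)*(9) + (2)*(1) = -70
C[1][1] = (-8)*(-6) + (2)*(9) = 66
= [[-67, 93], [-70, 66]]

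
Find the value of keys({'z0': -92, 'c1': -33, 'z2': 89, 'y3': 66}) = ['z0', 'c1', 'z2', 'y3']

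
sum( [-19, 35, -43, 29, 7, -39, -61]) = (-19) + 35 + (-43) + 29 + 7 + (-39) + (-61)
= -91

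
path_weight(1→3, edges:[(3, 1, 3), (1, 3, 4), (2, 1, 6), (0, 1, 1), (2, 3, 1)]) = w(1→3)=4
= 4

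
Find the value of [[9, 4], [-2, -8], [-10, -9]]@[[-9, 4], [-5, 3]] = C[0][0] = (9)*(-9) + (4)*(-5) = -101
C[0][1] = (9)*(4) + (4)*(3) = 48
C[1][0] = (-2)*(-9) + (-8)*(-5) = 58
C[1][1] = (-2)*(4) + (-8)*(3) = -32
C[2][0] = (-10)*(-9) + (-9)*(-5) = 135
C[2][1] = (-10)*(4) + (-9)*(3) = -67
= [[-101, 48], [58, -32], [135, -67]]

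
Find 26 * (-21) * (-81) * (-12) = -530712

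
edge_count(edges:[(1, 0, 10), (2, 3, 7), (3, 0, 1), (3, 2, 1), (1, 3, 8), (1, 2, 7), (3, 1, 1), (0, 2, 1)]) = 8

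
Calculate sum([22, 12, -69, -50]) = 22 + 12 + (-69) + (-50)
= -85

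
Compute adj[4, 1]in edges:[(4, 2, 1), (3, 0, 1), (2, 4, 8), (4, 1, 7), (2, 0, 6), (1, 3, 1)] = 7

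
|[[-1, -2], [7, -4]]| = (-1)*(-4) - (-2)*(7)
= 18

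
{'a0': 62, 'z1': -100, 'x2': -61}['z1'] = -100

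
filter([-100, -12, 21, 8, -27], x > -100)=[-12, 21, 8, -27]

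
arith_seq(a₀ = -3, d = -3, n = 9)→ [-3, -6, -9, -12, -15, -18, -21, -24, -27]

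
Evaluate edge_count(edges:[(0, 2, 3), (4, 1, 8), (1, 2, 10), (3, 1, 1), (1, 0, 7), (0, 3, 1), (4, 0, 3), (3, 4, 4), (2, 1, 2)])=9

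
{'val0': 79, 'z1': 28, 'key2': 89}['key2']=89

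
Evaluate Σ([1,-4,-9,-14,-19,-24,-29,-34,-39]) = 1 + (-4) + (-9) + (-14) + (-19) + (-24) + (-29) + (-34) + (-39)
= -171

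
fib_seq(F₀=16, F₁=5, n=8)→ F_2 = F_1 + F_0 = 21
F_3 = F_2 + F_1 = 26
F_4 = F_3 + F_2 = 47
...
= [16, 5, 21, 26, 47, 73, 120, 193]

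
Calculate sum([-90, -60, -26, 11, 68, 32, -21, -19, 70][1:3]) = slice → [-60, -26]
(-60) + (-26)
= -86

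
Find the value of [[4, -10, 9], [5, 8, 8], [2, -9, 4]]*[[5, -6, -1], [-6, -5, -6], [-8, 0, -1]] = C[0][0] = (4)*(5) + (-10)*(-6) + (9)*(-8) = 8
C[0][1] = (4)*(-6) + (-10)*(-5) + (9)*(0) = 26
C[0][2] = (4)*(-1) + (-10)*(-6) + (9)*(-1) = 47
C[1][0] = (5)*(5) + (8)*(-6) + (8)*(-8) = -87
C[1][1] = (5)*(-6) + (8)*(-5) + (8)*(0) = -70
C[1][2] = (5)*(-1) + (8)*(-6) + (8)*(-1) = -61
... (3 more cells)
= [[8, 26, 47], [-87, -70, -61], [32, 33, 48]]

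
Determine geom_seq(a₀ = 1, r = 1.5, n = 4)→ a_0 = 1*1.5^0 = 1.0
a_1 = 1*1.5^1 = 1.5
a_2 = 1*1.5^2 = 2.25
...
= [1.0, 1.5, 2.25, 3.375]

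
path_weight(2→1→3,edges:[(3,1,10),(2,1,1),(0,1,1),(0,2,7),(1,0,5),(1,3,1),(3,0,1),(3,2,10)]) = 2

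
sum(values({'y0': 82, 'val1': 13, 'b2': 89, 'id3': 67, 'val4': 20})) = 271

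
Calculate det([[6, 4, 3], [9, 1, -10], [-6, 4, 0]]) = 606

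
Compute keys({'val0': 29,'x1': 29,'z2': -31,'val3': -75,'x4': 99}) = ['val0', 'x1', 'z2', 'val3', 'x4']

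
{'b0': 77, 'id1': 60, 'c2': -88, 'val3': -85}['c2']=-88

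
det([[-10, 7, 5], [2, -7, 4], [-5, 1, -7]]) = -657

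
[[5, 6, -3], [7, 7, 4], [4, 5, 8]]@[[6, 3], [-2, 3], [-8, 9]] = C[0][0] = (5)*(6) + (6)*(-2) + (-3)*(-8) = 42
C[0][1] = (5)*(3) + (6)*(3) + (-3)*(9) = 6
C[1][0] = (7)*(6) + (7)*(-2) + (4)*(-8) = -4
C[1][1] = (7)*(3) + (7)*(3) + (4)*(9) = 78
C[2][0] = (4)*(6) + (5)*(-2) + (8)*(-8) = -50
C[2][1] = (4)*(3) + (5)*(3) + (8)*(9) = 99
= [[42, 6], [-4, 78], [-50, 99]]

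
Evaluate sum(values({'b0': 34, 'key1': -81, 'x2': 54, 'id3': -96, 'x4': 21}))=-68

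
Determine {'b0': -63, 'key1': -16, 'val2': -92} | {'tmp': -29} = {'b0': -63, 'key1': -16, 'val2': -92, 'tmp': -29}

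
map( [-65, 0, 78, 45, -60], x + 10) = [-55, 10, 88, 55, -50]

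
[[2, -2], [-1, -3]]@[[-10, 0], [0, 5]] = [[-20, -10], [10, -15]]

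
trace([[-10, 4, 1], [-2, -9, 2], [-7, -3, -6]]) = -25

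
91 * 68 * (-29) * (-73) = 13099996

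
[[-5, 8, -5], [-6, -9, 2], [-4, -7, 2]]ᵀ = [[-5, -6, -4], [8, -9, -7], [-5, 2, 2]]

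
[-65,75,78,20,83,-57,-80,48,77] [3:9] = [20, 83, -57, -80, 48, 77]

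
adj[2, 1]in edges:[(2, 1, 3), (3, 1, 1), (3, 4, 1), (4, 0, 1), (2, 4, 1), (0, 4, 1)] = 3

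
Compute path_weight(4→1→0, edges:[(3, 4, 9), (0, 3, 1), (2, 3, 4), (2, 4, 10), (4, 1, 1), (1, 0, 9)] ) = w(4→1)=1 + w(1→0)=9
= 10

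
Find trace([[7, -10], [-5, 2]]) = diagonal: 7 + 2
= 9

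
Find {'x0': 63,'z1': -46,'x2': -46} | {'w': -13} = {'x0': 63, 'z1': -46, 'x2': -46, 'w': -13}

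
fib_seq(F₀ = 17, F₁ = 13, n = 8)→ [17, 13, 30, 43, 73, 116, 189, 305]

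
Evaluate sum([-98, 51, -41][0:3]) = -88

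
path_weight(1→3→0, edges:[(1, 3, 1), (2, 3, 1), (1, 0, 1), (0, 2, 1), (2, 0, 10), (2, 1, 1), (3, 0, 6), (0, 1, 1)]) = 7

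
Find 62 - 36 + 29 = 55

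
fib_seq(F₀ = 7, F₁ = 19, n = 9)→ [7, 19, 26, 45, 71, 116, 187, 303, 490]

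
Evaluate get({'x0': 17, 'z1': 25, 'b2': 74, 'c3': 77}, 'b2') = 74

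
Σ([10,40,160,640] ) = 10 + 40 + 160 + 640
= 850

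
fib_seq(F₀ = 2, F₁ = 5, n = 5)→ [2, 5, 7, 12, 19]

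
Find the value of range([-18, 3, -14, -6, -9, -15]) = 21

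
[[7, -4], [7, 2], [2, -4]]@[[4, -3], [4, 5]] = C[0][0] = (7)*(4) + (-4)*(4) = 12
C[0][1] = (7)*(-3) + (-4)*(5) = -41
C[1][0] = (7)*(4) + (2)*(4) = 36
C[1][1] = (7)*(-3) + (2)*(5) = -11
C[2][0] = (2)*(4) + (-4)*(4) = -8
C[2][1] = (2)*(-3) + (-4)*(5) = -26
= [[12, -41], [36, -11], [-8, -26]]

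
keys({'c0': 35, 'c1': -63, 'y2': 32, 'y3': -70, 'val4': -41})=['c0', 'c1', 'y2', 'y3', 'val4']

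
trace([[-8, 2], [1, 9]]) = 1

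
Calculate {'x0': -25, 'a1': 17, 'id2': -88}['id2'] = -88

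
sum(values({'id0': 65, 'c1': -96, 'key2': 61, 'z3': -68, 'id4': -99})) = -137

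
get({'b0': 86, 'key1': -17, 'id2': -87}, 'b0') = 86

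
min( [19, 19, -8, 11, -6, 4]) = -8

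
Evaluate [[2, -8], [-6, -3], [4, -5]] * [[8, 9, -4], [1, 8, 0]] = [[8, -46, -8], [-51, -78, 24], [27, -4, -16]]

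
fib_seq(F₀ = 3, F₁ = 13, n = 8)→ [3, 13, 16, 29, 45, 74, 119, 193]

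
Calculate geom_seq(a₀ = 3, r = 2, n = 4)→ a_0 = 3*2^0 = 3
a_1 = 3*2^1 = 6
a_2 = 3*2^2 = 12
...
= [3, 6, 12, 24]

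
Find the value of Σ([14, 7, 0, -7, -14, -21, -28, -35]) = -84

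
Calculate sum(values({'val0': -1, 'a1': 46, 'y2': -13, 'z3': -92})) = (-1) + 46 + (-13) + (-92)
= -60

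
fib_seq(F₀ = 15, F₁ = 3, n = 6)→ F_2 = F_1 + F_0 = 18
F_3 = F_2 + F_1 = 21
F_4 = F_3 + F_2 = 39
...
= [15, 3, 18, 21, 39, 60]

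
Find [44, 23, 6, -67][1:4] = [23, 6, -67]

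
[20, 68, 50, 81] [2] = 50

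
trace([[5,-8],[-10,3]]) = 8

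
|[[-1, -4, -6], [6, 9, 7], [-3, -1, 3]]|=(1)*(-1)*det([[9, 7], [-1, 3]]) + (-1)*(-4)*det([[6, 7], [-3, 3]]) + (1)*(-6)*det([[6, 9], [-3, -1]])
= -34 + 156 + -126
= -4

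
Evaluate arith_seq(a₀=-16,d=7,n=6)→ [-16, -9, -2, 5, 12, 19]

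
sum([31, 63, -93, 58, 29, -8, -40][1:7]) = 9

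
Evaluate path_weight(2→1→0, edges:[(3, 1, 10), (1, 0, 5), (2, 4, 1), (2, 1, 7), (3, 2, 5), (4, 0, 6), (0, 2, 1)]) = 12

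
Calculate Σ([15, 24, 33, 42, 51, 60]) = 15 + 24 + 33 + 42 + 51 + 60
= 225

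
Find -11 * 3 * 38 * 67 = -84018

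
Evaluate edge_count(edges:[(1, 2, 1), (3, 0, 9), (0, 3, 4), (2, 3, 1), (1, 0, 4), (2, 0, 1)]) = 6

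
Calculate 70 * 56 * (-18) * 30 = -2116800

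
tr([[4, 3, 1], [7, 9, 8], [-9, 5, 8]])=diagonal: 4 + 9 + 8
= 21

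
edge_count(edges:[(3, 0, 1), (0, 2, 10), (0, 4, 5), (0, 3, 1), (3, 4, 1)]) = 5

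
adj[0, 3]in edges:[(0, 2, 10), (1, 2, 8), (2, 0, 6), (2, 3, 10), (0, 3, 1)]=1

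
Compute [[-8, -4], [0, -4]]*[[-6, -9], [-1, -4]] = [[52, 88], [4, 16]]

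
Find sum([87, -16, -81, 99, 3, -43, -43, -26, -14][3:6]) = 59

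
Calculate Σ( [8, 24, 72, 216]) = 320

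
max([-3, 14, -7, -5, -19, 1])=14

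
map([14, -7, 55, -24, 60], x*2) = 14*2=28, -7*2=-14, 55*2=110, -24*2=-48, 60*2=120
= [28, -14, 110, -48, 120]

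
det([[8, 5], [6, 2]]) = (8)*(2) - (5)*(6)
= -14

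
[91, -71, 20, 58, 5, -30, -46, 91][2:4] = [20, 58]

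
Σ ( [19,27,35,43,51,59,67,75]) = 19 + 27 + 35 + 43 + 51 + 59 + 67 + 75
= 376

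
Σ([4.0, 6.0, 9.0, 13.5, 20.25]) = 52.75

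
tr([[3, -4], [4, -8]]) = diagonal: 3 + (-8)
= -5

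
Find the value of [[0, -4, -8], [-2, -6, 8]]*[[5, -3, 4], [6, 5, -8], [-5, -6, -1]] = [[16, 28, 40], [-86, -72, 32]]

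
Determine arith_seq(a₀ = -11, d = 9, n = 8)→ [-11, -2, 7, 16, 25, 34, 43, 52]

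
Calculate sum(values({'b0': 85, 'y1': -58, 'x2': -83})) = -56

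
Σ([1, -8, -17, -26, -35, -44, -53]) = 1 + (-8) + (-17) + (-26) + (-35) + (-44) + (-53)
= -182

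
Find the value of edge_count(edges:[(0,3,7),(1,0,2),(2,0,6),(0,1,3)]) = 4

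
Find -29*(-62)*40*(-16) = -1150720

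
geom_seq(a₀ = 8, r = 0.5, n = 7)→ [8.0, 4.0, 2.0, 1.0, 0.5, 0.25, 0.125]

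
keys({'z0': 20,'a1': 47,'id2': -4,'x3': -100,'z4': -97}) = ['z0', 'a1', 'id2', 'x3', 'z4']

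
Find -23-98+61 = -60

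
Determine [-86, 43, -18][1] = 43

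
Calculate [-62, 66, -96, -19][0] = -62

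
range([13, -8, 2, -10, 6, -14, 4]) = 27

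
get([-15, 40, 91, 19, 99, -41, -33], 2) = 91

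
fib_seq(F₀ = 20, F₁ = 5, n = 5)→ F_2 = F_1 + F_0 = 25
F_3 = F_2 + F_1 = 30
F_4 = F_3 + F_2 = 55
= [20, 5, 25, 30, 55]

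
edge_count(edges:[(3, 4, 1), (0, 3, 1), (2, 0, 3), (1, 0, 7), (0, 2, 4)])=5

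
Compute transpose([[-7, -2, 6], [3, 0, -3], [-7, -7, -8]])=[[-7, 3, -7], [-2, 0, -7], [6, -3, -8]]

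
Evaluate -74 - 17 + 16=-75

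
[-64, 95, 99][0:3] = [-64, 95, 99]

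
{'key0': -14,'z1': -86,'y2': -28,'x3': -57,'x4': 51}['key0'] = -14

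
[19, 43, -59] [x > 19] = [43]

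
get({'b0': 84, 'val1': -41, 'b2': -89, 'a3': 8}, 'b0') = 84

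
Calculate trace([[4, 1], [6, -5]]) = diagonal: 4 + (-5)
= -1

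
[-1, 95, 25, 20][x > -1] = keep x where x > -1: -1✗, 95✓, 25✓, 20✓
= [95, 25, 20]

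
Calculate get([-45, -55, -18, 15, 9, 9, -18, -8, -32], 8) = -32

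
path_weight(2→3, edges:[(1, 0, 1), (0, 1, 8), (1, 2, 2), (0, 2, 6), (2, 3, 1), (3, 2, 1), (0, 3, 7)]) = 1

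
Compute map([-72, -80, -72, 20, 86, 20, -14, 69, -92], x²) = (-72)²=5184, (-80)²=6400, (-72)²=5184, (20)²=400, (86)²=7396, (20)²=400, (-14)²=196, (69)²=4761, (-92)²=8464
= [5184, 6400, 5184, 400, 7396, 400, 196, 4761, 8464]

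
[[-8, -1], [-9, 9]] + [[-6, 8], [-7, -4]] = [[-14, 7], [-16, 5]]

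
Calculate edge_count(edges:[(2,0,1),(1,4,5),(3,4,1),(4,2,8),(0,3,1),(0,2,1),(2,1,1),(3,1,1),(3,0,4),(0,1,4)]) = 10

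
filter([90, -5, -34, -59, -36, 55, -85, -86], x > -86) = [90, -5, -34, -59, -36, 55, -85]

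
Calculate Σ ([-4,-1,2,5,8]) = (-4) + (-1) + 2 + 5 + 8
= 10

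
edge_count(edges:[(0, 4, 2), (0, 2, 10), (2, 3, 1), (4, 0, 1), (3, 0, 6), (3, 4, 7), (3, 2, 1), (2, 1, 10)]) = 8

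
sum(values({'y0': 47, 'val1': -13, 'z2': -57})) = -23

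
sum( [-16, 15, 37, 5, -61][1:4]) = slice → [15, 37, 5]
15 + 37 + 5
= 57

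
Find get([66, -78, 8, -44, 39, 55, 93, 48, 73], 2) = 8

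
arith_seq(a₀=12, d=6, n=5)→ [12, 18, 24, 30, 36]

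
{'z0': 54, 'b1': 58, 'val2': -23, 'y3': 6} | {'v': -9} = {'z0': 54, 'b1': 58, 'val2': -23, 'y3': 6, 'v': -9}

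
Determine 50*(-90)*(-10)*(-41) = -1845000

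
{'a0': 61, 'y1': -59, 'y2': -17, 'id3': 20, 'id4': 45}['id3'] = 20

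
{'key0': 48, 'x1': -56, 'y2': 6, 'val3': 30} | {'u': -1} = {'key0': 48, 'x1': -56, 'y2': 6, 'val3': 30, 'u': -1}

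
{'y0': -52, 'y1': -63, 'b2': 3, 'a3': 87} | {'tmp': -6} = {'y0': -52, 'y1': -63, 'b2': 3, 'a3': 87, 'tmp': -6}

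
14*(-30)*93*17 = -664020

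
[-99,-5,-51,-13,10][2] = -51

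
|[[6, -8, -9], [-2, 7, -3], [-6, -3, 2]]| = -578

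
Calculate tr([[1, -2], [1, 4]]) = diagonal: 1 + 4
= 5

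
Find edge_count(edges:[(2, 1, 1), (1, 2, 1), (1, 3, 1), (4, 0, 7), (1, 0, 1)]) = 5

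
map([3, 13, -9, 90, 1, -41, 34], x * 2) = [6, 26, -18, 180, 2, -82, 68]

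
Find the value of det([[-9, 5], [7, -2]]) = -17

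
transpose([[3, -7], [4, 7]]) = [[3, 4], [-7, 7]]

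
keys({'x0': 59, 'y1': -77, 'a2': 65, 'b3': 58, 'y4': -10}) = ['x0', 'y1', 'a2', 'b3', 'y4']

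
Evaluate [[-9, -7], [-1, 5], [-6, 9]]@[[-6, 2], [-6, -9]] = C[0][0] = (-9)*(-6) + (-7)*(-6) = 96
C[0][1] = (-9)*(2) + (-7)*(-9) = 45
C[1][0] = (-1)*(-6) + (5)*(-6) = -24
C[1][1] = (-1)*(2) + (5)*(-9) = -47
C[2][0] = (-6)*(-6) + (9)*(-6) = -18
C[2][1] = (-6)*(2) + (9)*(-9) = -93
= [[96, 45], [-24, -47], [-18, -93]]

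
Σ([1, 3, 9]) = 13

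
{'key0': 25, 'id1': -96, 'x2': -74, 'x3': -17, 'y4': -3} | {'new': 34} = {'key0': 25, 'id1': -96, 'x2': -74, 'x3': -17, 'y4': -3, 'new': 34}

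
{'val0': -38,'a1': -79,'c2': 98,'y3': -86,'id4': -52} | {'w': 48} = {'val0': -38, 'a1': -79, 'c2': 98, 'y3': -86, 'id4': -52, 'w': 48}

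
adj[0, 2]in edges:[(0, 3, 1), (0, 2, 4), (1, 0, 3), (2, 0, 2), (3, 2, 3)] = 4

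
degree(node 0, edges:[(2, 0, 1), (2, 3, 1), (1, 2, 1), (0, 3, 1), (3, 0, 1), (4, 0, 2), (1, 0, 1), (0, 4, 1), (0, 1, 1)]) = incident: (2,0), (0,3), (3,0), (4,0), (1,0), (0,4), (0,1)
= 7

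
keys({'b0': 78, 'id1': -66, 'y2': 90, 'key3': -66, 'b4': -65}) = ['b0', 'id1', 'y2', 'key3', 'b4']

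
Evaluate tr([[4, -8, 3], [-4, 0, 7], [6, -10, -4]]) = diagonal: 4 + 0 + (-4)
= 0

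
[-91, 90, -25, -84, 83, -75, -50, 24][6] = -50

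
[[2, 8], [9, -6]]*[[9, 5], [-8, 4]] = C[0][0] = (2)*(9) + (8)*(-8) = -46
C[0][1] = (2)*(5) + (8)*(4) = 42
C[1][0] = (9)*(9) + (-6)*(-8) = 129
C[1][1] = (9)*(5) + (-6)*(4) = 21
= [[-46, 42], [129, 21]]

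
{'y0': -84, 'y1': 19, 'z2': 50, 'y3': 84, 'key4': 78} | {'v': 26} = {'y0': -84, 'y1': 19, 'z2': 50, 'y3': 84, 'key4': 78, 'v': 26}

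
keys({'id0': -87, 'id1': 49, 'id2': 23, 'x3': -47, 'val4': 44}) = ['id0', 'id1', 'id2', 'x3', 'val4']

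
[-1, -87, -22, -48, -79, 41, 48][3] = -48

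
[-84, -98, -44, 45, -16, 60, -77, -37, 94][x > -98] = keep x where x > -98: -84✓, -98✗, -44✓, 45✓, -16✓, 60✓, -77✓, -37✓, 94✓
= [-84, -44, 45, -16, 60, -77, -37, 94]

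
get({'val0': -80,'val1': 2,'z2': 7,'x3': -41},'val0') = -80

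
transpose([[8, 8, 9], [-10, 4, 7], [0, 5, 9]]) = [[8, -10, 0], [8, 4, 5], [9, 7, 9]]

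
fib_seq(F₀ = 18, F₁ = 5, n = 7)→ F_2 = F_1 + F_0 = 23
F_3 = F_2 + F_1 = 28
F_4 = F_3 + F_2 = 51
...
= [18, 5, 23, 28, 51, 79, 130]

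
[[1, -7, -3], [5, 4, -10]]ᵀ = [[1, 5], [-7, 4], [-3, -10]]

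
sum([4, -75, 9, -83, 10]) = 4 + (-75) + 9 + (-83) + 10
= -135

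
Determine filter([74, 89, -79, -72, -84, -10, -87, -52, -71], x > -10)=[74, 89]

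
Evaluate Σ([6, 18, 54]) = 6 + 18 + 54
= 78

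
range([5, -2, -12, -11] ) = 17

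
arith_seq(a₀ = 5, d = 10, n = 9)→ [5, 15, 25, 35, 45, 55, 65, 75, 85]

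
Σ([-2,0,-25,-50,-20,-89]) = (-2) + 0 + (-25) + (-50) + (-20) + (-89)
= -186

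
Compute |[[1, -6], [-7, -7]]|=(1)*(-7) - (-6)*(-7)
= -49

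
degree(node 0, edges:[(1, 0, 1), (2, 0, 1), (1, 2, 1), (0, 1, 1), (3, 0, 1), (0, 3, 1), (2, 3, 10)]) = incident: (1,0), (2,0), (0,1), (3,0), (0,3)
= 5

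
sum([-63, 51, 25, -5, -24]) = (-63) + 51 + 25 + (-5) + (-24)
= -16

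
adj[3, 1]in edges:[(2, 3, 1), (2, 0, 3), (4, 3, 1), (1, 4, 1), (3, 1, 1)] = 1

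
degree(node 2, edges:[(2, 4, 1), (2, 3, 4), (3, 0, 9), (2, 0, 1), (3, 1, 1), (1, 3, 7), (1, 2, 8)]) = 4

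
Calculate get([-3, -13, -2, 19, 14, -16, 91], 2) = -2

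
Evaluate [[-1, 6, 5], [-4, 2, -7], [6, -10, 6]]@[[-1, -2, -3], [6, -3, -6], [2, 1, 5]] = [[47, -11, -8], [2, -5, -35], [-54, 24, 72]]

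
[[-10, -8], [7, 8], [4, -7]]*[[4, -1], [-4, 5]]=C[0][0] = (-10)*(4) + (-8)*(-4) = -8
C[0][1] = (-10)*(-1) + (-8)*(5) = -30
C[1][0] = (7)*(4) + (8)*(-4) = -4
C[1][1] = (7)*(-1) + (8)*(5) = 33
C[2][0] = (4)*(4) + (-7)*(-4) = 44
C[2][1] = (4)*(-1) + (-7)*(5) = -39
= [[-8, -30], [-4, 33], [44, -39]]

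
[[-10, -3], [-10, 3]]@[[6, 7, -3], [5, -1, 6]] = [[-75, -67, 12], [-45, -73, 48]]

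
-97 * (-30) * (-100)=-291000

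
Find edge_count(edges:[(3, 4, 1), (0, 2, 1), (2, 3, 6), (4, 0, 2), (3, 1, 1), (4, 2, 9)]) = 6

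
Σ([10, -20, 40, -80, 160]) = 10 + -20 + 40 + -80 + 160
= 110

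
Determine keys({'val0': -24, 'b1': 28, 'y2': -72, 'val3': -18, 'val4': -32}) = ['val0', 'b1', 'y2', 'val3', 'val4']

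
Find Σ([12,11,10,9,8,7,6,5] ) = 12 + 11 + 10 + 9 + 8 + 7 + 6 + 5
= 68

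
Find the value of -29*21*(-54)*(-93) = -3058398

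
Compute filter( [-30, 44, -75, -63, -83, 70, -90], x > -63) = [-30, 44, 70]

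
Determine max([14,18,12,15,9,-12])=18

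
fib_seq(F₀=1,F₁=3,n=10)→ F_2 = F_1 + F_0 = 4
F_3 = F_2 + F_1 = 7
F_4 = F_3 + F_2 = 11
...
= [1, 3, 4, 7, 11, 18, 29, 47, 76, 123]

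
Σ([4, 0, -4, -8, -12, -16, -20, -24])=-80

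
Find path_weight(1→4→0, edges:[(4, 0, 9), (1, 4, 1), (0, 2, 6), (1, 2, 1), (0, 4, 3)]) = 10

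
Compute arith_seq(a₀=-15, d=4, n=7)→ a_0 = -15 + 0*4 = -15
a_1 = -15 + 1*4 = -11
a_2 = -15 + 2*4 = -7
...
= [-15, -11, -7, -3, 1, 5, 9]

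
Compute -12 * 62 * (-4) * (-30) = -89280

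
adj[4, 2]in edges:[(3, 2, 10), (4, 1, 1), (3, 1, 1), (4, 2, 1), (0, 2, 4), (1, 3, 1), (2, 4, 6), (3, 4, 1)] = 1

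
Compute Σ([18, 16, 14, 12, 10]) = 18 + 16 + 14 + 12 + 10
= 70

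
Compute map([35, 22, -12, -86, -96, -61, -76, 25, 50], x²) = (35)²=1225, (22)²=484, (-12)²=144, (-86)²=7396, (-96)²=9216, (-61)²=3721, (-76)²=5776, (25)²=625, (50)²=2500
= [1225, 484, 144, 7396, 9216, 3721, 5776, 625, 2500]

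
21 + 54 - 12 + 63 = 126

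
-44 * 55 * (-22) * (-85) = -4525400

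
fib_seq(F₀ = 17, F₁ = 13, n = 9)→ [17, 13, 30, 43, 73, 116, 189, 305, 494]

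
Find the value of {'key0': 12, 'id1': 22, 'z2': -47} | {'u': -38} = {'key0': 12, 'id1': 22, 'z2': -47, 'u': -38}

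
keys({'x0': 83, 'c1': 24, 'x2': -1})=['x0', 'c1', 'x2']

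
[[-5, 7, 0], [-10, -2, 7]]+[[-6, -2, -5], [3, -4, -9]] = [[-11, 5, -5], [-7, -6, -2]]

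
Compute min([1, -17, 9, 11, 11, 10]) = -17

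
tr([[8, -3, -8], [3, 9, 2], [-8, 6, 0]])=17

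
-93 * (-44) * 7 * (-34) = -973896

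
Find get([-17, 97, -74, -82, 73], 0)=-17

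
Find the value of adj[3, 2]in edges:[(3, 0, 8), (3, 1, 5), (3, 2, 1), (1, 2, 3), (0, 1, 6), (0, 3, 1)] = 1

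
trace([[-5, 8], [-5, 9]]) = diagonal: (-5) + 9
= 4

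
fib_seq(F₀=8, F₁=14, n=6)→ [8, 14, 22, 36, 58, 94]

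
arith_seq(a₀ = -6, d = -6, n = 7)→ [-6, -12, -18, -24, -30, -36, -42]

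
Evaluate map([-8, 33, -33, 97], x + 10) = -8+10=2, 33+10=43, -33+10=-23, 97+10=107
= [2, 43, -23, 107]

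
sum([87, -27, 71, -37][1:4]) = 7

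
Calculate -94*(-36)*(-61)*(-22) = 4541328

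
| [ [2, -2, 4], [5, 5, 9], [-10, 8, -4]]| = (1)*(2)*det([[5, 9], [8, -4]]) + (-1)*(-2)*det([[5, 9], [-10, -4]]) + (1)*(4)*det([[5, 5], [-10, 8]])
= -184 + 140 + 360
= 316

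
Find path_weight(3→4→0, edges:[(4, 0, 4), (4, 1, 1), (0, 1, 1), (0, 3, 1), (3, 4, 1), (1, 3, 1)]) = w(3→4)=1 + w(4→0)=4
= 5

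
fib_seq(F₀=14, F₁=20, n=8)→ F_2 = F_1 + F_0 = 34
F_3 = F_2 + F_1 = 54
F_4 = F_3 + F_2 = 88
...
= [14, 20, 34, 54, 88, 142, 230, 372]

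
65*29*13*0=0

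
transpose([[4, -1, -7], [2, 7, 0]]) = [[4, 2], [-1, 7], [-7, 0]]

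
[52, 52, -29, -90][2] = -29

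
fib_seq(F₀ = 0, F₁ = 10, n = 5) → F_2 = F_1 + F_0 = 10
F_3 = F_2 + F_1 = 20
F_4 = F_3 + F_2 = 30
= [0, 10, 10, 20, 30]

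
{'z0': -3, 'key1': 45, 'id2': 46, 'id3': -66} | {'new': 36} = {'z0': -3, 'key1': 45, 'id2': 46, 'id3': -66, 'new': 36}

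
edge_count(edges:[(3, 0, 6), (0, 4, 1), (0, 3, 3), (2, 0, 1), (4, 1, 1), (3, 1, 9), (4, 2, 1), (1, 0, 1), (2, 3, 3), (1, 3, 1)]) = 10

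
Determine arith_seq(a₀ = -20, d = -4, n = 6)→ [-20, -24, -28, -32, -36, -40]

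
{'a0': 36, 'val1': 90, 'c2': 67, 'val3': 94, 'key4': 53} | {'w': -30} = {'a0': 36, 'val1': 90, 'c2': 67, 'val3': 94, 'key4': 53, 'w': -30}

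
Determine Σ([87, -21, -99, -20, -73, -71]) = -197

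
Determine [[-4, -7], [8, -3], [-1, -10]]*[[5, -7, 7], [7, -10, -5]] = [[-69, 98, 7], [19, -26, 71], [-75, 107, 43]]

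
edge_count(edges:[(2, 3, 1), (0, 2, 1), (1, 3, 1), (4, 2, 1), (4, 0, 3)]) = 5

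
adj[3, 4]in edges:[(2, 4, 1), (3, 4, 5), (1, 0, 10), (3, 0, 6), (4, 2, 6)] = 5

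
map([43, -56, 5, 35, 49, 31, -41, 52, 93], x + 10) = [53, -46, 15, 45, 59, 41, -31, 62, 103]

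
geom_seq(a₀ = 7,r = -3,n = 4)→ a_0 = 7*(-3)^0 = 7
a_1 = 7*(-3)^1 = -21
a_2 = 7*(-3)^2 = 63
...
= [7, -21, 63, -189]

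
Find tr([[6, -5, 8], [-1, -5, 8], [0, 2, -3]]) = -2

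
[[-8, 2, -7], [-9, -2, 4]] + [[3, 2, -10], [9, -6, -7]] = [[-5, 4, -17], [0, -8, -3]]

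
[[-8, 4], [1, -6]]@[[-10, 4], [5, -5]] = [[100, -52], [-40, 34]]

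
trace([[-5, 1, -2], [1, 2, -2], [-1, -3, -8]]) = -11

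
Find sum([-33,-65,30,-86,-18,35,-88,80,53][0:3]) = slice → [-33, -65, 30]
(-33) + (-65) + 30
= -68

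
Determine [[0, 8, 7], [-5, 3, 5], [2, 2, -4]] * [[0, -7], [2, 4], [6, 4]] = [[58, 60], [36, 67], [-20, -22]]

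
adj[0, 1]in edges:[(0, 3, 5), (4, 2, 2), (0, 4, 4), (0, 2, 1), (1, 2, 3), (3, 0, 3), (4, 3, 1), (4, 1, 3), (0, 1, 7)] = 7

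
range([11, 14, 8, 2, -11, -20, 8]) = 34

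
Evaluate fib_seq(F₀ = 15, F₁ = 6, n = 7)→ F_2 = F_1 + F_0 = 21
F_3 = F_2 + F_1 = 27
F_4 = F_3 + F_2 = 48
...
= [15, 6, 21, 27, 48, 75, 123]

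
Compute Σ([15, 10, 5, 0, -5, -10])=15 + 10 + 5 + 0 + (-5) + (-10)
= 15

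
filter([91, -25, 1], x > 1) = keep x where x > 1: 91✓, -25✗, 1✗
= [91]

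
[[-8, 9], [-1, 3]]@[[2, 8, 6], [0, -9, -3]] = [[-16, -145, -75], [-2, -35, -15]]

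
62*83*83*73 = 31179614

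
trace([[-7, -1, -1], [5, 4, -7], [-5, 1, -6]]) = -9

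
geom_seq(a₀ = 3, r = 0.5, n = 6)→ [3.0, 1.5, 0.75, 0.375, 0.1875, 0.09375]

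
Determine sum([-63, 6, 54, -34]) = (-63) + 6 + 54 + (-34)
= -37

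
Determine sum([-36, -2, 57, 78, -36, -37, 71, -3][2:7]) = slice → [57, 78, -36, -37, 71]
57 + 78 + (-36) + (-37) + 71
= 133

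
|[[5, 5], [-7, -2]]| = 25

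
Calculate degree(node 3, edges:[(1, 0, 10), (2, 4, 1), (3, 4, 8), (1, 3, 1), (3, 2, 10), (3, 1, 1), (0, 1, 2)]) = incident: (3,4), (1,3), (3,2), (3,1)
= 4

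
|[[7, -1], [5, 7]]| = 54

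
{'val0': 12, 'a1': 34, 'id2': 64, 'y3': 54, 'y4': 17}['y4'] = 17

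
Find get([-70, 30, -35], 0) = -70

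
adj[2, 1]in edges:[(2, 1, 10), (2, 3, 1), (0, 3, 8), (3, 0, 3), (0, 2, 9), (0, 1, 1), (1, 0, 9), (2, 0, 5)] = 10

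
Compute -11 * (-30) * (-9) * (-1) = 2970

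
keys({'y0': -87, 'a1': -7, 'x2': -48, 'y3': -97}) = ['y0', 'a1', 'x2', 'y3']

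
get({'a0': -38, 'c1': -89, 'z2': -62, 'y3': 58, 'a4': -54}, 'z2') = -62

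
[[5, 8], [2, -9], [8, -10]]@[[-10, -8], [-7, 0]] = [[-106, -40], [43, -16], [-10, -64]]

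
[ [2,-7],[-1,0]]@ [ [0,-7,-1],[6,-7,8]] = C[0][0] = (2)*(0) + (-7)*(6) = -42
C[0][1] = (2)*(-7) + (-7)*(-7) = 35
C[0][2] = (2)*(-1) + (-7)*(8) = -58
C[1][0] = (-1)*(0) + (0)*(6) = 0
C[1][1] = (-1)*(-7) + (0)*(-7) = 7
C[1][2] = (-1)*(-1) + (0)*(8) = 1
= [[-42, 35, -58], [0, 7, 1]]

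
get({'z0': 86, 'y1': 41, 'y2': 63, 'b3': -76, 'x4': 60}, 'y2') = 63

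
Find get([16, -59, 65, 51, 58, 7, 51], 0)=16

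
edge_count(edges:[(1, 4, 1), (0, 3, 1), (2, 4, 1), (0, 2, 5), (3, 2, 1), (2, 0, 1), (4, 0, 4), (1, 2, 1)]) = 8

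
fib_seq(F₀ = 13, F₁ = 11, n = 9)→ [13, 11, 24, 35, 59, 94, 153, 247, 400]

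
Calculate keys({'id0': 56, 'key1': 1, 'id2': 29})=['id0', 'key1', 'id2']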